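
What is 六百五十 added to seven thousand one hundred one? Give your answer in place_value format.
Convert 六百五十 (Chinese numeral) → 6×100 + 5×10 = 650 (decimal)
Convert seven thousand one hundred one (English words) → 7×1000 + 1×100 + 1 = 7101 (decimal)
Compute 650 + 7101 = 7751
Convert 7751 (decimal) → 7751 = 7×1000 + 7×100 + 5×10 + 1 → 7 thousands, 7 hundreds, 5 tens, 1 one (place-value notation)
7 thousands, 7 hundreds, 5 tens, 1 one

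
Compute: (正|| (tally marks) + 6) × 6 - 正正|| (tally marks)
Convert 正|| (tally marks) → 5 + 2 = 7 (decimal)
Convert 正正|| (tally marks) → 5 + 5 + 2 = 12 (decimal)
Expression in decimal: (7 + 6) × 6 - 12
Parentheses first: 7 + 6 = 13
Multiply: 13 × 6 = 78
Subtract: 78 - 12 = 66
66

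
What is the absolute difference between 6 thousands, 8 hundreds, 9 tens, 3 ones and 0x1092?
Convert 6 thousands, 8 hundreds, 9 tens, 3 ones (place-value notation) → 6×1000 + 8×100 + 9×10 + 3 = 6893 (decimal)
Convert 0x1092 (hexadecimal) → 1×4096 + 9×16 + 2 = 4242 (decimal)
Compute |6893 - 4242| = 2651
2651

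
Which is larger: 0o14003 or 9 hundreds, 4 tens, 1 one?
Convert 0o14003 (octal) → 1×4096 + 4×512 + 3 = 6147 (decimal)
Convert 9 hundreds, 4 tens, 1 one (place-value notation) → 9×100 + 4×10 + 1 = 941 (decimal)
Compare 6147 vs 941: larger = 6147
6147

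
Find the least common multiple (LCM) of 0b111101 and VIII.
Convert 0b111101 (binary) → 32 + 16 + 8 + 4 + 1 = 61 (decimal)
Convert VIII (Roman numeral) → 5 + 1 + 1 + 1 = 8 (decimal)
Compute lcm(61, 8) = 488
488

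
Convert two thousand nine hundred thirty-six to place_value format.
Convert two thousand nine hundred thirty-six (English words) → 2×1000 + 9×100 + 36 = 2936 (decimal)
Convert 2936 (decimal) → 2936 = 2×1000 + 9×100 + 3×10 + 6 → 2 thousands, 9 hundreds, 3 tens, 6 ones (place-value notation)
2 thousands, 9 hundreds, 3 tens, 6 ones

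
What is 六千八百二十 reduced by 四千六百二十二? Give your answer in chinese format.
Convert 六千八百二十 (Chinese numeral) → 6×1000 + 8×100 + 2×10 = 6820 (decimal)
Convert 四千六百二十二 (Chinese numeral) → 4×1000 + 6×100 + 2×10 + 2 = 4622 (decimal)
Compute 6820 - 4622 = 2198
Convert 2198 (decimal) → 2198 = 2×1000 + 1×100 + 9×10 + 8 → 二千一百九十八 (Chinese numeral)
二千一百九十八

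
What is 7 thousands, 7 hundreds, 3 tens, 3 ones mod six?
Convert 7 thousands, 7 hundreds, 3 tens, 3 ones (place-value notation) → 7×1000 + 7×100 + 3×10 + 3 = 7733 (decimal)
Convert six (English words) → 6 (decimal)
Compute 7733 mod 6 = 5
5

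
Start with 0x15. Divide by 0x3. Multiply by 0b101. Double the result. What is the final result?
Convert 0x15 (hexadecimal) → 1×16 + 5 = 21 (decimal)
Start: 21
Convert 0x3 (hexadecimal) → 3 (decimal)
21 ÷ 3 = 7
Convert 0b101 (binary) → 4 + 1 = 5 (decimal)
7 × 5 = 35
35 × 2 = 70
70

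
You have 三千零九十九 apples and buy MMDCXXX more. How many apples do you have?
Convert 三千零九十九 (Chinese numeral) → 3×1000 + 9×10 + 9 = 3099 (decimal)
Convert MMDCXXX (Roman numeral) → 1000 + 1000 + 500 + 100 + 10 + 10 + 10 = 2630 (decimal)
Compute 3099 + 2630 = 5729
5729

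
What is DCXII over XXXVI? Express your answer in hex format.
Convert DCXII (Roman numeral) → 500 + 100 + 10 + 1 + 1 = 612 (decimal)
Convert XXXVI (Roman numeral) → 10 + 10 + 10 + 5 + 1 = 36 (decimal)
Compute 612 ÷ 36 = 17
Convert 17 (decimal) → 17 = 1×16 + 1 → 0x11 (hexadecimal)
0x11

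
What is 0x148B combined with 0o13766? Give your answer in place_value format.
Convert 0x148B (hexadecimal) → 1×4096 + 4×256 + 8×16 + 11 = 5259 (decimal)
Convert 0o13766 (octal) → 1×4096 + 3×512 + 7×64 + 6×8 + 6 = 6134 (decimal)
Compute 5259 + 6134 = 11393
Convert 11393 (decimal) → 11393 = 11×1000 + 3×100 + 9×10 + 3 → 11 thousands, 3 hundreds, 9 tens, 3 ones (place-value notation)
11 thousands, 3 hundreds, 9 tens, 3 ones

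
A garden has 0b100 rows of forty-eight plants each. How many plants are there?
Convert forty-eight (English words) → 48 (decimal)
Convert 0b100 (binary) → 4 (decimal)
Compute 48 × 4 = 192
192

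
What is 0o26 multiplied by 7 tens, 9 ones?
Convert 0o26 (octal) → 2×8 + 6 = 22 (decimal)
Convert 7 tens, 9 ones (place-value notation) → 7×10 + 9 = 79 (decimal)
Compute 22 × 79 = 1738
1738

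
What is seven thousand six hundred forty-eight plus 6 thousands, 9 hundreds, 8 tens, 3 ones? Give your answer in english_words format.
Convert seven thousand six hundred forty-eight (English words) → 7×1000 + 6×100 + 48 = 7648 (decimal)
Convert 6 thousands, 9 hundreds, 8 tens, 3 ones (place-value notation) → 6×1000 + 9×100 + 8×10 + 3 = 6983 (decimal)
Compute 7648 + 6983 = 14631
Convert 14631 (decimal) → 14631 = 14×1000 + 6×100 + 31 → fourteen thousand six hundred thirty-one (English words)
fourteen thousand six hundred thirty-one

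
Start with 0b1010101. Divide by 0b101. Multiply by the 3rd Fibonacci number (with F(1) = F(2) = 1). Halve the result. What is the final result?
Convert 0b1010101 (binary) → 64 + 16 + 4 + 1 = 85 (decimal)
Start: 85
Convert 0b101 (binary) → 4 + 1 = 5 (decimal)
85 ÷ 5 = 17
Convert the 3rd Fibonacci number (with F(1) = F(2) = 1) (Fibonacci index) → 1, 1, 2 → 2 (decimal)
17 × 2 = 34
34 ÷ 2 = 17
17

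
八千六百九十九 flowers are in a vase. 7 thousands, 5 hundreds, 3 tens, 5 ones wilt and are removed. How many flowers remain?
Convert 八千六百九十九 (Chinese numeral) → 8×1000 + 6×100 + 9×10 + 9 = 8699 (decimal)
Convert 7 thousands, 5 hundreds, 3 tens, 5 ones (place-value notation) → 7×1000 + 5×100 + 3×10 + 5 = 7535 (decimal)
Compute 8699 - 7535 = 1164
1164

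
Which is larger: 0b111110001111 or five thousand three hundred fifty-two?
Convert 0b111110001111 (binary) → 2048 + 1024 + 512 + 256 + 128 + 8 + 4 + 2 + 1 = 3983 (decimal)
Convert five thousand three hundred fifty-two (English words) → 5×1000 + 3×100 + 52 = 5352 (decimal)
Compare 3983 vs 5352: larger = 5352
5352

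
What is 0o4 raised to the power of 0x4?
Convert 0o4 (octal) → 4 (decimal)
Convert 0x4 (hexadecimal) → 4 (decimal)
Compute 4 ^ 4 = 256
256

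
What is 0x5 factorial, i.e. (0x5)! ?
Convert 0x5 (hexadecimal) → 5 (decimal)
Compute 5! = 120
120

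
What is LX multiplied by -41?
Convert LX (Roman numeral) → 50 + 10 = 60 (decimal)
Compute 60 × -41 = -2460
-2460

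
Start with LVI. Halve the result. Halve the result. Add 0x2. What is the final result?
Convert LVI (Roman numeral) → 50 + 5 + 1 = 56 (decimal)
Start: 56
56 ÷ 2 = 28
28 ÷ 2 = 14
Convert 0x2 (hexadecimal) → 2 (decimal)
14 + 2 = 16
16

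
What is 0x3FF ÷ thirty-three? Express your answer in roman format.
Convert 0x3FF (hexadecimal) → 3×256 + 15×16 + 15 = 1023 (decimal)
Convert thirty-three (English words) → 33 (decimal)
Compute 1023 ÷ 33 = 31
Convert 31 (decimal) → 31 = 10 + 10 + 10 + 1 → XXXI (Roman numeral)
XXXI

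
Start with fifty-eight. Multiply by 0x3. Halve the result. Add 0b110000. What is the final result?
Convert fifty-eight (English words) → 58 (decimal)
Start: 58
Convert 0x3 (hexadecimal) → 3 (decimal)
58 × 3 = 174
174 ÷ 2 = 87
Convert 0b110000 (binary) → 32 + 16 = 48 (decimal)
87 + 48 = 135
135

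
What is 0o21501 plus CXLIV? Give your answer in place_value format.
Convert 0o21501 (octal) → 2×4096 + 1×512 + 5×64 + 1 = 9025 (decimal)
Convert CXLIV (Roman numeral) → 100 + 40 + 4 = 144 (decimal)
Compute 9025 + 144 = 9169
Convert 9169 (decimal) → 9169 = 9×1000 + 1×100 + 6×10 + 9 → 9 thousands, 1 hundred, 6 tens, 9 ones (place-value notation)
9 thousands, 1 hundred, 6 tens, 9 ones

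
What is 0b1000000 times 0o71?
Convert 0b1000000 (binary) → 64 (decimal)
Convert 0o71 (octal) → 7×8 + 1 = 57 (decimal)
Compute 64 × 57 = 3648
3648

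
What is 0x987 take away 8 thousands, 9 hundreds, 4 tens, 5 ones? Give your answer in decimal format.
Convert 0x987 (hexadecimal) → 9×256 + 8×16 + 7 = 2439 (decimal)
Convert 8 thousands, 9 hundreds, 4 tens, 5 ones (place-value notation) → 8×1000 + 9×100 + 4×10 + 5 = 8945 (decimal)
Compute 2439 - 8945 = -6506
-6506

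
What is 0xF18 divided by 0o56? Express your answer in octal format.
Convert 0xF18 (hexadecimal) → 15×256 + 1×16 + 8 = 3864 (decimal)
Convert 0o56 (octal) → 5×8 + 6 = 46 (decimal)
Compute 3864 ÷ 46 = 84
Convert 84 (decimal) → 84 = 1×64 + 2×8 + 4 → 0o124 (octal)
0o124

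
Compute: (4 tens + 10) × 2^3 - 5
Convert 4 tens (place-value notation) → 4×10 = 40 (decimal)
Convert 2^3 (power) → 8 (decimal)
Expression in decimal: (40 + 10) × 8 - 5
Parentheses first: 40 + 10 = 50
Multiply: 50 × 8 = 400
Subtract: 400 - 5 = 395
395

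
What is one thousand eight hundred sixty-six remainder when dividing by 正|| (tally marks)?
Convert one thousand eight hundred sixty-six (English words) → 1×1000 + 8×100 + 66 = 1866 (decimal)
Convert 正|| (tally marks) → 5 + 2 = 7 (decimal)
Compute 1866 mod 7 = 4
4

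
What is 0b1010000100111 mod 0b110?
Convert 0b1010000100111 (binary) → 4096 + 1024 + 32 + 4 + 2 + 1 = 5159 (decimal)
Convert 0b110 (binary) → 4 + 2 = 6 (decimal)
Compute 5159 mod 6 = 5
5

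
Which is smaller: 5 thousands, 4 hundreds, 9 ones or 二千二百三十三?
Convert 5 thousands, 4 hundreds, 9 ones (place-value notation) → 5×1000 + 4×100 + 9 = 5409 (decimal)
Convert 二千二百三十三 (Chinese numeral) → 2×1000 + 2×100 + 3×10 + 3 = 2233 (decimal)
Compare 5409 vs 2233: smaller = 2233
2233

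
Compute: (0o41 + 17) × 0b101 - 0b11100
Convert 0o41 (octal) → 4×8 + 1 = 33 (decimal)
Convert 0b101 (binary) → 4 + 1 = 5 (decimal)
Convert 0b11100 (binary) → 16 + 8 + 4 = 28 (decimal)
Expression in decimal: (33 + 17) × 5 - 28
Parentheses first: 33 + 17 = 50
Multiply: 50 × 5 = 250
Subtract: 250 - 28 = 222
222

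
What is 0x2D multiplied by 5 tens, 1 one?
Convert 0x2D (hexadecimal) → 2×16 + 13 = 45 (decimal)
Convert 5 tens, 1 one (place-value notation) → 5×10 + 1 = 51 (decimal)
Compute 45 × 51 = 2295
2295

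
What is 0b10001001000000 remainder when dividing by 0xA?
Convert 0b10001001000000 (binary) → 8192 + 512 + 64 = 8768 (decimal)
Convert 0xA (hexadecimal) → 10 (decimal)
Compute 8768 mod 10 = 8
8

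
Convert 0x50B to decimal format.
Convert 0x50B (hexadecimal) → 5×256 + 11 = 1291 (decimal)
1291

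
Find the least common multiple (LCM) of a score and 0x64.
Convert a score (colloquial) → 20 (decimal)
Convert 0x64 (hexadecimal) → 6×16 + 4 = 100 (decimal)
Compute lcm(20, 100) = 100
100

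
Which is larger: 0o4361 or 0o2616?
Convert 0o4361 (octal) → 4×512 + 3×64 + 6×8 + 1 = 2289 (decimal)
Convert 0o2616 (octal) → 2×512 + 6×64 + 1×8 + 6 = 1422 (decimal)
Compare 2289 vs 1422: larger = 2289
2289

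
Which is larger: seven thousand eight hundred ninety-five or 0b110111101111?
Convert seven thousand eight hundred ninety-five (English words) → 7×1000 + 8×100 + 95 = 7895 (decimal)
Convert 0b110111101111 (binary) → 2048 + 1024 + 256 + 128 + 64 + 32 + 8 + 4 + 2 + 1 = 3567 (decimal)
Compare 7895 vs 3567: larger = 7895
7895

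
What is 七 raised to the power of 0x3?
Convert 七 (Chinese numeral) → 7 (decimal)
Convert 0x3 (hexadecimal) → 3 (decimal)
Compute 7 ^ 3 = 343
343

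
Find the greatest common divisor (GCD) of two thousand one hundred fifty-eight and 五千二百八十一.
Convert two thousand one hundred fifty-eight (English words) → 2×1000 + 1×100 + 58 = 2158 (decimal)
Convert 五千二百八十一 (Chinese numeral) → 5×1000 + 2×100 + 8×10 + 1 = 5281 (decimal)
Compute gcd(2158, 5281) = 1
1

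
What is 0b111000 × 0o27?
Convert 0b111000 (binary) → 32 + 16 + 8 = 56 (decimal)
Convert 0o27 (octal) → 2×8 + 7 = 23 (decimal)
Compute 56 × 23 = 1288
1288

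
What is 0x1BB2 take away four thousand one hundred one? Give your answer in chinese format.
Convert 0x1BB2 (hexadecimal) → 1×4096 + 11×256 + 11×16 + 2 = 7090 (decimal)
Convert four thousand one hundred one (English words) → 4×1000 + 1×100 + 1 = 4101 (decimal)
Compute 7090 - 4101 = 2989
Convert 2989 (decimal) → 2989 = 2×1000 + 9×100 + 8×10 + 9 → 二千九百八十九 (Chinese numeral)
二千九百八十九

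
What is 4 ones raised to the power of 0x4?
Convert 4 ones (place-value notation) → 4 (decimal)
Convert 0x4 (hexadecimal) → 4 (decimal)
Compute 4 ^ 4 = 256
256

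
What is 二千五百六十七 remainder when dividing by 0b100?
Convert 二千五百六十七 (Chinese numeral) → 2×1000 + 5×100 + 6×10 + 7 = 2567 (decimal)
Convert 0b100 (binary) → 4 (decimal)
Compute 2567 mod 4 = 3
3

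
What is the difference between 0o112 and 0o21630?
Convert 0o112 (octal) → 1×64 + 1×8 + 2 = 74 (decimal)
Convert 0o21630 (octal) → 2×4096 + 1×512 + 6×64 + 3×8 = 9112 (decimal)
Difference: |74 - 9112| = 9038
9038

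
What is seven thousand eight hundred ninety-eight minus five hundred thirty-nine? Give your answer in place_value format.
Convert seven thousand eight hundred ninety-eight (English words) → 7×1000 + 8×100 + 98 = 7898 (decimal)
Convert five hundred thirty-nine (English words) → 5×100 + 39 = 539 (decimal)
Compute 7898 - 539 = 7359
Convert 7359 (decimal) → 7359 = 7×1000 + 3×100 + 5×10 + 9 → 7 thousands, 3 hundreds, 5 tens, 9 ones (place-value notation)
7 thousands, 3 hundreds, 5 tens, 9 ones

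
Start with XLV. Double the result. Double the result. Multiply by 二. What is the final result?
Convert XLV (Roman numeral) → 40 + 5 = 45 (decimal)
Start: 45
45 × 2 = 90
90 × 2 = 180
Convert 二 (Chinese numeral) → 2 (decimal)
180 × 2 = 360
360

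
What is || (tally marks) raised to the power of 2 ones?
Convert || (tally marks) → 2 (decimal)
Convert 2 ones (place-value notation) → 2 (decimal)
Compute 2 ^ 2 = 4
4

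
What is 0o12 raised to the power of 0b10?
Convert 0o12 (octal) → 1×8 + 2 = 10 (decimal)
Convert 0b10 (binary) → 2 (decimal)
Compute 10 ^ 2 = 100
100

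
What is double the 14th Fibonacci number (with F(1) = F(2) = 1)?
The 14th Fibonacci number (with F(1) = F(2) = 1): 1, 1, 2, 3, 5, 8, 13, 21, 34, 55, 89, 144, 233, 377 → 377
Compute 377 × 2 = 754
754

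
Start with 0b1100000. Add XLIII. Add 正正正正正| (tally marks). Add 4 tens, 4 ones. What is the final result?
Convert 0b1100000 (binary) → 64 + 32 = 96 (decimal)
Start: 96
Convert XLIII (Roman numeral) → 40 + 1 + 1 + 1 = 43 (decimal)
96 + 43 = 139
Convert 正正正正正| (tally marks) → 5 + 5 + 5 + 5 + 5 + 1 = 26 (decimal)
139 + 26 = 165
Convert 4 tens, 4 ones (place-value notation) → 4×10 + 4 = 44 (decimal)
165 + 44 = 209
209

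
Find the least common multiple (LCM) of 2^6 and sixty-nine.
Convert 2^6 (power) → 64 (decimal)
Convert sixty-nine (English words) → 69 (decimal)
Compute lcm(64, 69) = 4416
4416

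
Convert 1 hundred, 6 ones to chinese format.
Convert 1 hundred, 6 ones (place-value notation) → 1×100 + 6 = 106 (decimal)
Convert 106 (decimal) → 106 = 1×100 + 6 → 一百零六 (Chinese numeral)
一百零六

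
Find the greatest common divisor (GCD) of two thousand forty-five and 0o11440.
Convert two thousand forty-five (English words) → 2×1000 + 45 = 2045 (decimal)
Convert 0o11440 (octal) → 1×4096 + 1×512 + 4×64 + 4×8 = 4896 (decimal)
Compute gcd(2045, 4896) = 1
1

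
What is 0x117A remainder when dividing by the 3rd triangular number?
Convert 0x117A (hexadecimal) → 1×4096 + 1×256 + 7×16 + 10 = 4474 (decimal)
Convert the 3rd triangular number (triangular index) → 3×4/2 = 6 (decimal)
Compute 4474 mod 6 = 4
4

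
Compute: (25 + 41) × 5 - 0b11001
Convert 0b11001 (binary) → 16 + 8 + 1 = 25 (decimal)
Expression in decimal: (25 + 41) × 5 - 25
Parentheses first: 25 + 41 = 66
Multiply: 66 × 5 = 330
Subtract: 330 - 25 = 305
305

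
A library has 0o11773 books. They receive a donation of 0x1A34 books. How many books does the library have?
Convert 0o11773 (octal) → 1×4096 + 1×512 + 7×64 + 7×8 + 3 = 5115 (decimal)
Convert 0x1A34 (hexadecimal) → 1×4096 + 10×256 + 3×16 + 4 = 6708 (decimal)
Compute 5115 + 6708 = 11823
11823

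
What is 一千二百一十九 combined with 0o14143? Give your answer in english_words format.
Convert 一千二百一十九 (Chinese numeral) → 1×1000 + 2×100 + 1×10 + 9 = 1219 (decimal)
Convert 0o14143 (octal) → 1×4096 + 4×512 + 1×64 + 4×8 + 3 = 6243 (decimal)
Compute 1219 + 6243 = 7462
Convert 7462 (decimal) → 7462 = 7×1000 + 4×100 + 62 → seven thousand four hundred sixty-two (English words)
seven thousand four hundred sixty-two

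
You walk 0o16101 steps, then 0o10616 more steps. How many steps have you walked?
Convert 0o16101 (octal) → 1×4096 + 6×512 + 1×64 + 1 = 7233 (decimal)
Convert 0o10616 (octal) → 1×4096 + 6×64 + 1×8 + 6 = 4494 (decimal)
Compute 7233 + 4494 = 11727
11727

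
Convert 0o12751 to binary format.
Convert 0o12751 (octal) → 1×4096 + 2×512 + 7×64 + 5×8 + 1 = 5609 (decimal)
Convert 5609 (decimal) → 5609 = 4096 + 1024 + 256 + 128 + 64 + 32 + 8 + 1 → 0b1010111101001 (binary)
0b1010111101001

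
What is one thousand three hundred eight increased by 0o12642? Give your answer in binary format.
Convert one thousand three hundred eight (English words) → 1×1000 + 3×100 + 8 = 1308 (decimal)
Convert 0o12642 (octal) → 1×4096 + 2×512 + 6×64 + 4×8 + 2 = 5538 (decimal)
Compute 1308 + 5538 = 6846
Convert 6846 (decimal) → 6846 = 4096 + 2048 + 512 + 128 + 32 + 16 + 8 + 4 + 2 → 0b1101010111110 (binary)
0b1101010111110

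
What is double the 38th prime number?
The 38th prime number = 163
Compute 163 × 2 = 326
326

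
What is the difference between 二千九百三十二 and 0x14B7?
Convert 二千九百三十二 (Chinese numeral) → 2×1000 + 9×100 + 3×10 + 2 = 2932 (decimal)
Convert 0x14B7 (hexadecimal) → 1×4096 + 4×256 + 11×16 + 7 = 5303 (decimal)
Difference: |2932 - 5303| = 2371
2371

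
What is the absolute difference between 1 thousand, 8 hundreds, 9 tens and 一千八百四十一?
Convert 1 thousand, 8 hundreds, 9 tens (place-value notation) → 1×1000 + 8×100 + 9×10 = 1890 (decimal)
Convert 一千八百四十一 (Chinese numeral) → 1×1000 + 8×100 + 4×10 + 1 = 1841 (decimal)
Compute |1890 - 1841| = 49
49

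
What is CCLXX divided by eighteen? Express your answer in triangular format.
Convert CCLXX (Roman numeral) → 100 + 100 + 50 + 10 + 10 = 270 (decimal)
Convert eighteen (English words) → 18 (decimal)
Compute 270 ÷ 18 = 15
Convert 15 (decimal) → 15 = 5×6/2 → the 5th triangular number (triangular index)
the 5th triangular number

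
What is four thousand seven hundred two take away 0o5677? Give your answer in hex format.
Convert four thousand seven hundred two (English words) → 4×1000 + 7×100 + 2 = 4702 (decimal)
Convert 0o5677 (octal) → 5×512 + 6×64 + 7×8 + 7 = 3007 (decimal)
Compute 4702 - 3007 = 1695
Convert 1695 (decimal) → 1695 = 6×256 + 9×16 + 15 → 0x69F (hexadecimal)
0x69F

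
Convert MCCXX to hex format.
Convert MCCXX (Roman numeral) → 1000 + 100 + 100 + 10 + 10 = 1220 (decimal)
Convert 1220 (decimal) → 1220 = 4×256 + 12×16 + 4 → 0x4C4 (hexadecimal)
0x4C4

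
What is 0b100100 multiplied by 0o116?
Convert 0b100100 (binary) → 32 + 4 = 36 (decimal)
Convert 0o116 (octal) → 1×64 + 1×8 + 6 = 78 (decimal)
Compute 36 × 78 = 2808
2808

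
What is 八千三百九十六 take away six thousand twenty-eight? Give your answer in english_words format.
Convert 八千三百九十六 (Chinese numeral) → 8×1000 + 3×100 + 9×10 + 6 = 8396 (decimal)
Convert six thousand twenty-eight (English words) → 6×1000 + 28 = 6028 (decimal)
Compute 8396 - 6028 = 2368
Convert 2368 (decimal) → 2368 = 2×1000 + 3×100 + 68 → two thousand three hundred sixty-eight (English words)
two thousand three hundred sixty-eight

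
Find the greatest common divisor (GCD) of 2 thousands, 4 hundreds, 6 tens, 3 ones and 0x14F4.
Convert 2 thousands, 4 hundreds, 6 tens, 3 ones (place-value notation) → 2×1000 + 4×100 + 6×10 + 3 = 2463 (decimal)
Convert 0x14F4 (hexadecimal) → 1×4096 + 4×256 + 15×16 + 4 = 5364 (decimal)
Compute gcd(2463, 5364) = 3
3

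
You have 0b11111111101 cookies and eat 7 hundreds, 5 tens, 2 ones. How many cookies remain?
Convert 0b11111111101 (binary) → 1024 + 512 + 256 + 128 + 64 + 32 + 16 + 8 + 4 + 1 = 2045 (decimal)
Convert 7 hundreds, 5 tens, 2 ones (place-value notation) → 7×100 + 5×10 + 2 = 752 (decimal)
Compute 2045 - 752 = 1293
1293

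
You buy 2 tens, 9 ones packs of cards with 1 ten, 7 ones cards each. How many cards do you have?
Convert 1 ten, 7 ones (place-value notation) → 1×10 + 7 = 17 (decimal)
Convert 2 tens, 9 ones (place-value notation) → 2×10 + 9 = 29 (decimal)
Compute 17 × 29 = 493
493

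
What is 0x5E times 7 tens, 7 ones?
Convert 0x5E (hexadecimal) → 5×16 + 14 = 94 (decimal)
Convert 7 tens, 7 ones (place-value notation) → 7×10 + 7 = 77 (decimal)
Compute 94 × 77 = 7238
7238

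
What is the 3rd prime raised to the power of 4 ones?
Convert the 3rd prime (prime index) → 5 (decimal)
Convert 4 ones (place-value notation) → 4 (decimal)
Compute 5 ^ 4 = 625
625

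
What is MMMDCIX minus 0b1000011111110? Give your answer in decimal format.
Convert MMMDCIX (Roman numeral) → 1000 + 1000 + 1000 + 500 + 100 + 9 = 3609 (decimal)
Convert 0b1000011111110 (binary) → 4096 + 128 + 64 + 32 + 16 + 8 + 4 + 2 = 4350 (decimal)
Compute 3609 - 4350 = -741
-741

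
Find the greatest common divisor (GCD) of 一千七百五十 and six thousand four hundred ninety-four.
Convert 一千七百五十 (Chinese numeral) → 1×1000 + 7×100 + 5×10 = 1750 (decimal)
Convert six thousand four hundred ninety-four (English words) → 6×1000 + 4×100 + 94 = 6494 (decimal)
Compute gcd(1750, 6494) = 2
2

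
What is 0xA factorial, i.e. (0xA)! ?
Convert 0xA (hexadecimal) → 10 (decimal)
Compute 10! = 3628800
3628800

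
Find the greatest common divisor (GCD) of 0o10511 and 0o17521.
Convert 0o10511 (octal) → 1×4096 + 5×64 + 1×8 + 1 = 4425 (decimal)
Convert 0o17521 (octal) → 1×4096 + 7×512 + 5×64 + 2×8 + 1 = 8017 (decimal)
Compute gcd(4425, 8017) = 1
1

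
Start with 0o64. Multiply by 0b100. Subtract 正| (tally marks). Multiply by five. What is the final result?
Convert 0o64 (octal) → 6×8 + 4 = 52 (decimal)
Start: 52
Convert 0b100 (binary) → 4 (decimal)
52 × 4 = 208
Convert 正| (tally marks) → 5 + 1 = 6 (decimal)
208 - 6 = 202
Convert five (English words) → 5 (decimal)
202 × 5 = 1010
1010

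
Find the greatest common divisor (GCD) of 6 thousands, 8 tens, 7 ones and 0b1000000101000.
Convert 6 thousands, 8 tens, 7 ones (place-value notation) → 6×1000 + 8×10 + 7 = 6087 (decimal)
Convert 0b1000000101000 (binary) → 4096 + 32 + 8 = 4136 (decimal)
Compute gcd(6087, 4136) = 1
1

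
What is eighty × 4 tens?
Convert eighty (English words) → 80 (decimal)
Convert 4 tens (place-value notation) → 4×10 = 40 (decimal)
Compute 80 × 40 = 3200
3200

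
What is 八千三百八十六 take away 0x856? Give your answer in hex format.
Convert 八千三百八十六 (Chinese numeral) → 8×1000 + 3×100 + 8×10 + 6 = 8386 (decimal)
Convert 0x856 (hexadecimal) → 8×256 + 5×16 + 6 = 2134 (decimal)
Compute 8386 - 2134 = 6252
Convert 6252 (decimal) → 6252 = 1×4096 + 8×256 + 6×16 + 12 → 0x186C (hexadecimal)
0x186C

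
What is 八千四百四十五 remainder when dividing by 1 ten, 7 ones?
Convert 八千四百四十五 (Chinese numeral) → 8×1000 + 4×100 + 4×10 + 5 = 8445 (decimal)
Convert 1 ten, 7 ones (place-value notation) → 1×10 + 7 = 17 (decimal)
Compute 8445 mod 17 = 13
13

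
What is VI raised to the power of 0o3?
Convert VI (Roman numeral) → 5 + 1 = 6 (decimal)
Convert 0o3 (octal) → 3 (decimal)
Compute 6 ^ 3 = 216
216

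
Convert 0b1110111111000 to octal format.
Convert 0b1110111111000 (binary) → 4096 + 2048 + 1024 + 256 + 128 + 64 + 32 + 16 + 8 = 7672 (decimal)
Convert 7672 (decimal) → 7672 = 1×4096 + 6×512 + 7×64 + 7×8 → 0o16770 (octal)
0o16770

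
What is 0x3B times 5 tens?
Convert 0x3B (hexadecimal) → 3×16 + 11 = 59 (decimal)
Convert 5 tens (place-value notation) → 5×10 = 50 (decimal)
Compute 59 × 50 = 2950
2950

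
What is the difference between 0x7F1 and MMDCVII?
Convert 0x7F1 (hexadecimal) → 7×256 + 15×16 + 1 = 2033 (decimal)
Convert MMDCVII (Roman numeral) → 1000 + 1000 + 500 + 100 + 5 + 1 + 1 = 2607 (decimal)
Difference: |2033 - 2607| = 574
574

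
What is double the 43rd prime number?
The 43rd prime number = 191
Compute 191 × 2 = 382
382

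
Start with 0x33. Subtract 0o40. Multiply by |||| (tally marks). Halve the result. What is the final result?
Convert 0x33 (hexadecimal) → 3×16 + 3 = 51 (decimal)
Start: 51
Convert 0o40 (octal) → 4×8 = 32 (decimal)
51 - 32 = 19
Convert |||| (tally marks) → 4 (decimal)
19 × 4 = 76
76 ÷ 2 = 38
38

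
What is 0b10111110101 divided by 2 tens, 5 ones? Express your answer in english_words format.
Convert 0b10111110101 (binary) → 1024 + 256 + 128 + 64 + 32 + 16 + 4 + 1 = 1525 (decimal)
Convert 2 tens, 5 ones (place-value notation) → 2×10 + 5 = 25 (decimal)
Compute 1525 ÷ 25 = 61
Convert 61 (decimal) → sixty-one (English words)
sixty-one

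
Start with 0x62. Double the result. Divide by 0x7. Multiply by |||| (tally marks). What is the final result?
Convert 0x62 (hexadecimal) → 6×16 + 2 = 98 (decimal)
Start: 98
98 × 2 = 196
Convert 0x7 (hexadecimal) → 7 (decimal)
196 ÷ 7 = 28
Convert |||| (tally marks) → 4 (decimal)
28 × 4 = 112
112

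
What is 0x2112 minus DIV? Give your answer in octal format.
Convert 0x2112 (hexadecimal) → 2×4096 + 1×256 + 1×16 + 2 = 8466 (decimal)
Convert DIV (Roman numeral) → 500 + 4 = 504 (decimal)
Compute 8466 - 504 = 7962
Convert 7962 (decimal) → 7962 = 1×4096 + 7×512 + 4×64 + 3×8 + 2 → 0o17432 (octal)
0o17432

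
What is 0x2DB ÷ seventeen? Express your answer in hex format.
Convert 0x2DB (hexadecimal) → 2×256 + 13×16 + 11 = 731 (decimal)
Convert seventeen (English words) → 17 (decimal)
Compute 731 ÷ 17 = 43
Convert 43 (decimal) → 43 = 2×16 + 11 → 0x2B (hexadecimal)
0x2B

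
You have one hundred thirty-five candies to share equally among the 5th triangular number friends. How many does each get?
Convert one hundred thirty-five (English words) → 1×100 + 35 = 135 (decimal)
Convert the 5th triangular number (triangular index) → 5×6/2 = 15 (decimal)
Compute 135 ÷ 15 = 9
9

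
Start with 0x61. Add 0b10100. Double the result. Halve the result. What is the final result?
Convert 0x61 (hexadecimal) → 6×16 + 1 = 97 (decimal)
Start: 97
Convert 0b10100 (binary) → 16 + 4 = 20 (decimal)
97 + 20 = 117
117 × 2 = 234
234 ÷ 2 = 117
117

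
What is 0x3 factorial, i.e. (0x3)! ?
Convert 0x3 (hexadecimal) → 3 (decimal)
Compute 3! = 6
6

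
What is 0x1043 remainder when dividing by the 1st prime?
Convert 0x1043 (hexadecimal) → 1×4096 + 4×16 + 3 = 4163 (decimal)
Convert the 1st prime (prime index) → 2 (decimal)
Compute 4163 mod 2 = 1
1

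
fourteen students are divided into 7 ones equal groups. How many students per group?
Convert fourteen (English words) → 14 (decimal)
Convert 7 ones (place-value notation) → 7 (decimal)
Compute 14 ÷ 7 = 2
2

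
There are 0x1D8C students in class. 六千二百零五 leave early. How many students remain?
Convert 0x1D8C (hexadecimal) → 1×4096 + 13×256 + 8×16 + 12 = 7564 (decimal)
Convert 六千二百零五 (Chinese numeral) → 6×1000 + 2×100 + 5 = 6205 (decimal)
Compute 7564 - 6205 = 1359
1359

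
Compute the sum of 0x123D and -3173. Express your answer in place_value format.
Convert 0x123D (hexadecimal) → 1×4096 + 2×256 + 3×16 + 13 = 4669 (decimal)
Compute 4669 + -3173 = 1496
Convert 1496 (decimal) → 1496 = 1×1000 + 4×100 + 9×10 + 6 → 1 thousand, 4 hundreds, 9 tens, 6 ones (place-value notation)
1 thousand, 4 hundreds, 9 tens, 6 ones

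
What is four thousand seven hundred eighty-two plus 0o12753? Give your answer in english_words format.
Convert four thousand seven hundred eighty-two (English words) → 4×1000 + 7×100 + 82 = 4782 (decimal)
Convert 0o12753 (octal) → 1×4096 + 2×512 + 7×64 + 5×8 + 3 = 5611 (decimal)
Compute 4782 + 5611 = 10393
Convert 10393 (decimal) → 10393 = 10×1000 + 3×100 + 93 → ten thousand three hundred ninety-three (English words)
ten thousand three hundred ninety-three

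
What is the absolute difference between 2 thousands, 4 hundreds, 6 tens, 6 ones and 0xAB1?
Convert 2 thousands, 4 hundreds, 6 tens, 6 ones (place-value notation) → 2×1000 + 4×100 + 6×10 + 6 = 2466 (decimal)
Convert 0xAB1 (hexadecimal) → 10×256 + 11×16 + 1 = 2737 (decimal)
Compute |2466 - 2737| = 271
271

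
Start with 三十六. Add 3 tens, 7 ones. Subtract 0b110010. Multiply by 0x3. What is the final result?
Convert 三十六 (Chinese numeral) → 3×10 + 6 = 36 (decimal)
Start: 36
Convert 3 tens, 7 ones (place-value notation) → 3×10 + 7 = 37 (decimal)
36 + 37 = 73
Convert 0b110010 (binary) → 32 + 16 + 2 = 50 (decimal)
73 - 50 = 23
Convert 0x3 (hexadecimal) → 3 (decimal)
23 × 3 = 69
69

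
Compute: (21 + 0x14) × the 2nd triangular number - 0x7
Convert 0x14 (hexadecimal) → 1×16 + 4 = 20 (decimal)
Convert the 2nd triangular number (triangular index) → 2×3/2 = 3 (decimal)
Convert 0x7 (hexadecimal) → 7 (decimal)
Expression in decimal: (21 + 20) × 3 - 7
Parentheses first: 21 + 20 = 41
Multiply: 41 × 3 = 123
Subtract: 123 - 7 = 116
116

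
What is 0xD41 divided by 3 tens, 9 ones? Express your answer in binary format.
Convert 0xD41 (hexadecimal) → 13×256 + 4×16 + 1 = 3393 (decimal)
Convert 3 tens, 9 ones (place-value notation) → 3×10 + 9 = 39 (decimal)
Compute 3393 ÷ 39 = 87
Convert 87 (decimal) → 87 = 64 + 16 + 4 + 2 + 1 → 0b1010111 (binary)
0b1010111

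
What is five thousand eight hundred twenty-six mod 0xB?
Convert five thousand eight hundred twenty-six (English words) → 5×1000 + 8×100 + 26 = 5826 (decimal)
Convert 0xB (hexadecimal) → 11 (decimal)
Compute 5826 mod 11 = 7
7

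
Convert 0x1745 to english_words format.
Convert 0x1745 (hexadecimal) → 1×4096 + 7×256 + 4×16 + 5 = 5957 (decimal)
Convert 5957 (decimal) → 5957 = 5×1000 + 9×100 + 57 → five thousand nine hundred fifty-seven (English words)
five thousand nine hundred fifty-seven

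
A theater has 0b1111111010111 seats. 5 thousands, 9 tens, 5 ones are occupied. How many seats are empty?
Convert 0b1111111010111 (binary) → 4096 + 2048 + 1024 + 512 + 256 + 128 + 64 + 16 + 4 + 2 + 1 = 8151 (decimal)
Convert 5 thousands, 9 tens, 5 ones (place-value notation) → 5×1000 + 9×10 + 5 = 5095 (decimal)
Compute 8151 - 5095 = 3056
3056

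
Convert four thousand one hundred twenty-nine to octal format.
Convert four thousand one hundred twenty-nine (English words) → 4×1000 + 1×100 + 29 = 4129 (decimal)
Convert 4129 (decimal) → 4129 = 1×4096 + 4×8 + 1 → 0o10041 (octal)
0o10041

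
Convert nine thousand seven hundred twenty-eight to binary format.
Convert nine thousand seven hundred twenty-eight (English words) → 9×1000 + 7×100 + 28 = 9728 (decimal)
Convert 9728 (decimal) → 9728 = 8192 + 1024 + 512 → 0b10011000000000 (binary)
0b10011000000000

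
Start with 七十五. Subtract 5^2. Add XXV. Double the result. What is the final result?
Convert 七十五 (Chinese numeral) → 7×10 + 5 = 75 (decimal)
Start: 75
Convert 5^2 (power) → 25 (decimal)
75 - 25 = 50
Convert XXV (Roman numeral) → 10 + 10 + 5 = 25 (decimal)
50 + 25 = 75
75 × 2 = 150
150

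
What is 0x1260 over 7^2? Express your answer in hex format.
Convert 0x1260 (hexadecimal) → 1×4096 + 2×256 + 6×16 = 4704 (decimal)
Convert 7^2 (power) → 49 (decimal)
Compute 4704 ÷ 49 = 96
Convert 96 (decimal) → 96 = 6×16 → 0x60 (hexadecimal)
0x60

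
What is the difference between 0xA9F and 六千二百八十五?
Convert 0xA9F (hexadecimal) → 10×256 + 9×16 + 15 = 2719 (decimal)
Convert 六千二百八十五 (Chinese numeral) → 6×1000 + 2×100 + 8×10 + 5 = 6285 (decimal)
Difference: |2719 - 6285| = 3566
3566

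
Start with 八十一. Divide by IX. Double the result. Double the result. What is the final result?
Convert 八十一 (Chinese numeral) → 8×10 + 1 = 81 (decimal)
Start: 81
Convert IX (Roman numeral) → 9 (decimal)
81 ÷ 9 = 9
9 × 2 = 18
18 × 2 = 36
36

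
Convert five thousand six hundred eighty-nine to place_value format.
Convert five thousand six hundred eighty-nine (English words) → 5×1000 + 6×100 + 89 = 5689 (decimal)
Convert 5689 (decimal) → 5689 = 5×1000 + 6×100 + 8×10 + 9 → 5 thousands, 6 hundreds, 8 tens, 9 ones (place-value notation)
5 thousands, 6 hundreds, 8 tens, 9 ones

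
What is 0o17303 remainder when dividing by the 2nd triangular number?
Convert 0o17303 (octal) → 1×4096 + 7×512 + 3×64 + 3 = 7875 (decimal)
Convert the 2nd triangular number (triangular index) → 2×3/2 = 3 (decimal)
Compute 7875 mod 3 = 0
0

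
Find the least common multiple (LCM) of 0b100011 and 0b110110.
Convert 0b100011 (binary) → 32 + 2 + 1 = 35 (decimal)
Convert 0b110110 (binary) → 32 + 16 + 4 + 2 = 54 (decimal)
Compute lcm(35, 54) = 1890
1890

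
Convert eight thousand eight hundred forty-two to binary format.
Convert eight thousand eight hundred forty-two (English words) → 8×1000 + 8×100 + 42 = 8842 (decimal)
Convert 8842 (decimal) → 8842 = 8192 + 512 + 128 + 8 + 2 → 0b10001010001010 (binary)
0b10001010001010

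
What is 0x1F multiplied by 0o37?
Convert 0x1F (hexadecimal) → 1×16 + 15 = 31 (decimal)
Convert 0o37 (octal) → 3×8 + 7 = 31 (decimal)
Compute 31 × 31 = 961
961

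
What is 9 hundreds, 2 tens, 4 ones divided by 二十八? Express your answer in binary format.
Convert 9 hundreds, 2 tens, 4 ones (place-value notation) → 9×100 + 2×10 + 4 = 924 (decimal)
Convert 二十八 (Chinese numeral) → 2×10 + 8 = 28 (decimal)
Compute 924 ÷ 28 = 33
Convert 33 (decimal) → 33 = 32 + 1 → 0b100001 (binary)
0b100001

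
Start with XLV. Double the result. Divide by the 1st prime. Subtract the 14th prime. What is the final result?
Convert XLV (Roman numeral) → 40 + 5 = 45 (decimal)
Start: 45
45 × 2 = 90
Convert the 1st prime (prime index) → 2 (decimal)
90 ÷ 2 = 45
Convert the 14th prime (prime index) → 43 (decimal)
45 - 43 = 2
2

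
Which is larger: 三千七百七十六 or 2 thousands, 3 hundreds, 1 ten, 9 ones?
Convert 三千七百七十六 (Chinese numeral) → 3×1000 + 7×100 + 7×10 + 6 = 3776 (decimal)
Convert 2 thousands, 3 hundreds, 1 ten, 9 ones (place-value notation) → 2×1000 + 3×100 + 1×10 + 9 = 2319 (decimal)
Compare 3776 vs 2319: larger = 3776
3776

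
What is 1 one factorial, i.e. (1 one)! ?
Convert 1 one (place-value notation) → 1 (decimal)
Compute 1! = 1
1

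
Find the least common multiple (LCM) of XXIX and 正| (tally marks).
Convert XXIX (Roman numeral) → 10 + 10 + 9 = 29 (decimal)
Convert 正| (tally marks) → 5 + 1 = 6 (decimal)
Compute lcm(29, 6) = 174
174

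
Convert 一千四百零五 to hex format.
Convert 一千四百零五 (Chinese numeral) → 1×1000 + 4×100 + 5 = 1405 (decimal)
Convert 1405 (decimal) → 1405 = 5×256 + 7×16 + 13 → 0x57D (hexadecimal)
0x57D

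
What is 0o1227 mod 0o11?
Convert 0o1227 (octal) → 1×512 + 2×64 + 2×8 + 7 = 663 (decimal)
Convert 0o11 (octal) → 1×8 + 1 = 9 (decimal)
Compute 663 mod 9 = 6
6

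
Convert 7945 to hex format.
Convert 7945 (decimal) → 7945 = 1×4096 + 15×256 + 9 → 0x1F09 (hexadecimal)
0x1F09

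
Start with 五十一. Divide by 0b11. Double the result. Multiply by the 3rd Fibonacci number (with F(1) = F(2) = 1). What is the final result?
Convert 五十一 (Chinese numeral) → 5×10 + 1 = 51 (decimal)
Start: 51
Convert 0b11 (binary) → 2 + 1 = 3 (decimal)
51 ÷ 3 = 17
17 × 2 = 34
Convert the 3rd Fibonacci number (with F(1) = F(2) = 1) (Fibonacci index) → 1, 1, 2 → 2 (decimal)
34 × 2 = 68
68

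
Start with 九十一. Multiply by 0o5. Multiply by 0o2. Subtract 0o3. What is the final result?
Convert 九十一 (Chinese numeral) → 9×10 + 1 = 91 (decimal)
Start: 91
Convert 0o5 (octal) → 5 (decimal)
91 × 5 = 455
Convert 0o2 (octal) → 2 (decimal)
455 × 2 = 910
Convert 0o3 (octal) → 3 (decimal)
910 - 3 = 907
907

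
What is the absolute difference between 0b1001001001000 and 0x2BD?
Convert 0b1001001001000 (binary) → 4096 + 512 + 64 + 8 = 4680 (decimal)
Convert 0x2BD (hexadecimal) → 2×256 + 11×16 + 13 = 701 (decimal)
Compute |4680 - 701| = 3979
3979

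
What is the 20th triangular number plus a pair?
The 20th triangular number = 20×21/2 = 210
Convert a pair (colloquial) → 2 (decimal)
Compute 210 + 2 = 212
212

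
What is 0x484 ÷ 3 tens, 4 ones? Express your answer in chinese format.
Convert 0x484 (hexadecimal) → 4×256 + 8×16 + 4 = 1156 (decimal)
Convert 3 tens, 4 ones (place-value notation) → 3×10 + 4 = 34 (decimal)
Compute 1156 ÷ 34 = 34
Convert 34 (decimal) → 34 = 3×10 + 4 → 三十四 (Chinese numeral)
三十四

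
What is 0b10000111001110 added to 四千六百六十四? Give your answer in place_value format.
Convert 0b10000111001110 (binary) → 8192 + 256 + 128 + 64 + 8 + 4 + 2 = 8654 (decimal)
Convert 四千六百六十四 (Chinese numeral) → 4×1000 + 6×100 + 6×10 + 4 = 4664 (decimal)
Compute 8654 + 4664 = 13318
Convert 13318 (decimal) → 13318 = 13×1000 + 3×100 + 1×10 + 8 → 13 thousands, 3 hundreds, 1 ten, 8 ones (place-value notation)
13 thousands, 3 hundreds, 1 ten, 8 ones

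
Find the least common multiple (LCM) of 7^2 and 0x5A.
Convert 7^2 (power) → 49 (decimal)
Convert 0x5A (hexadecimal) → 5×16 + 10 = 90 (decimal)
Compute lcm(49, 90) = 4410
4410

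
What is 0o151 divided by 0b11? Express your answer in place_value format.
Convert 0o151 (octal) → 1×64 + 5×8 + 1 = 105 (decimal)
Convert 0b11 (binary) → 2 + 1 = 3 (decimal)
Compute 105 ÷ 3 = 35
Convert 35 (decimal) → 35 = 3×10 + 5 → 3 tens, 5 ones (place-value notation)
3 tens, 5 ones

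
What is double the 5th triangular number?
The 5th triangular number = 5×6/2 = 15
Compute 15 × 2 = 30
30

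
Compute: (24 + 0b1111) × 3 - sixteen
Convert 0b1111 (binary) → 8 + 4 + 2 + 1 = 15 (decimal)
Convert sixteen (English words) → 16 (decimal)
Expression in decimal: (24 + 15) × 3 - 16
Parentheses first: 24 + 15 = 39
Multiply: 39 × 3 = 117
Subtract: 117 - 16 = 101
101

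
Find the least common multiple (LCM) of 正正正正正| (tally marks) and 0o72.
Convert 正正正正正| (tally marks) → 5 + 5 + 5 + 5 + 5 + 1 = 26 (decimal)
Convert 0o72 (octal) → 7×8 + 2 = 58 (decimal)
Compute lcm(26, 58) = 754
754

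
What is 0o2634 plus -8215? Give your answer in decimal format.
Convert 0o2634 (octal) → 2×512 + 6×64 + 3×8 + 4 = 1436 (decimal)
Compute 1436 + -8215 = -6779
-6779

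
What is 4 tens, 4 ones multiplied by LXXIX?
Convert 4 tens, 4 ones (place-value notation) → 4×10 + 4 = 44 (decimal)
Convert LXXIX (Roman numeral) → 50 + 10 + 10 + 9 = 79 (decimal)
Compute 44 × 79 = 3476
3476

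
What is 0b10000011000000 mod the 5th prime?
Convert 0b10000011000000 (binary) → 8192 + 128 + 64 = 8384 (decimal)
Convert the 5th prime (prime index) → 11 (decimal)
Compute 8384 mod 11 = 2
2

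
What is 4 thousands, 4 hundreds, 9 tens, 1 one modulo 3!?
Convert 4 thousands, 4 hundreds, 9 tens, 1 one (place-value notation) → 4×1000 + 4×100 + 9×10 + 1 = 4491 (decimal)
Convert 3! (factorial) → 6 (decimal)
Compute 4491 mod 6 = 3
3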